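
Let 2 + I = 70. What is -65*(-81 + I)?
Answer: 845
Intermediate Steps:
I = 68 (I = -2 + 70 = 68)
-65*(-81 + I) = -65*(-81 + 68) = -65*(-13) = 845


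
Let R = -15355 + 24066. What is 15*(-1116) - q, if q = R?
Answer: -25451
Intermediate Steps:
R = 8711
q = 8711
15*(-1116) - q = 15*(-1116) - 1*8711 = -16740 - 8711 = -25451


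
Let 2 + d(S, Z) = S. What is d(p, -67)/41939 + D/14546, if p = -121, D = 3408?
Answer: 70569477/305022347 ≈ 0.23136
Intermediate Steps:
d(S, Z) = -2 + S
d(p, -67)/41939 + D/14546 = (-2 - 121)/41939 + 3408/14546 = -123*1/41939 + 3408*(1/14546) = -123/41939 + 1704/7273 = 70569477/305022347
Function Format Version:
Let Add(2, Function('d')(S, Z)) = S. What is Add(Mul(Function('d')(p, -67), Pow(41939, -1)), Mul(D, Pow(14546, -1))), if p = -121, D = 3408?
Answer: Rational(70569477, 305022347) ≈ 0.23136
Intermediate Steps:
Function('d')(S, Z) = Add(-2, S)
Add(Mul(Function('d')(p, -67), Pow(41939, -1)), Mul(D, Pow(14546, -1))) = Add(Mul(Add(-2, -121), Pow(41939, -1)), Mul(3408, Pow(14546, -1))) = Add(Mul(-123, Rational(1, 41939)), Mul(3408, Rational(1, 14546))) = Add(Rational(-123, 41939), Rational(1704, 7273)) = Rational(70569477, 305022347)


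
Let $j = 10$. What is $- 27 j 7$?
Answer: $-1890$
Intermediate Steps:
$- 27 j 7 = \left(-27\right) 10 \cdot 7 = \left(-270\right) 7 = -1890$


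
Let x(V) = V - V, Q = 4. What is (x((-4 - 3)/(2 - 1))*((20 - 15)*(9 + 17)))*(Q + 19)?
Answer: 0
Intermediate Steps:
x(V) = 0
(x((-4 - 3)/(2 - 1))*((20 - 15)*(9 + 17)))*(Q + 19) = (0*((20 - 15)*(9 + 17)))*(4 + 19) = (0*(5*26))*23 = (0*130)*23 = 0*23 = 0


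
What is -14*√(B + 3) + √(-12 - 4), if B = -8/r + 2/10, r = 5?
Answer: 4*I - 28*√10/5 ≈ -17.709 + 4.0*I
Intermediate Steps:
B = -7/5 (B = -8/5 + 2/10 = -8*⅕ + 2*(⅒) = -8/5 + ⅕ = -7/5 ≈ -1.4000)
-14*√(B + 3) + √(-12 - 4) = -14*√(-7/5 + 3) + √(-12 - 4) = -28*√10/5 + √(-16) = -28*√10/5 + 4*I = 4*I - 28*√10/5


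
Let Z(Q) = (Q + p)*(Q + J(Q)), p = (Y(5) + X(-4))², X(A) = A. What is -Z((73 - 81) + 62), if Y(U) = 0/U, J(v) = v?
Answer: -7560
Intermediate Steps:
Y(U) = 0
p = 16 (p = (0 - 4)² = (-4)² = 16)
Z(Q) = 2*Q*(16 + Q) (Z(Q) = (Q + 16)*(Q + Q) = (16 + Q)*(2*Q) = 2*Q*(16 + Q))
-Z((73 - 81) + 62) = -2*((73 - 81) + 62)*(16 + ((73 - 81) + 62)) = -2*(-8 + 62)*(16 + (-8 + 62)) = -2*54*(16 + 54) = -2*54*70 = -1*7560 = -7560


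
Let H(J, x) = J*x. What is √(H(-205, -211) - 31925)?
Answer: √11330 ≈ 106.44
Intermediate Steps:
√(H(-205, -211) - 31925) = √(-205*(-211) - 31925) = √(43255 - 31925) = √11330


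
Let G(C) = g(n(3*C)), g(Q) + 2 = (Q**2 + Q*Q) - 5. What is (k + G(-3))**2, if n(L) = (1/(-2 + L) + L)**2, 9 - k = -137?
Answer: 40818181227939801/214358881 ≈ 1.9042e+8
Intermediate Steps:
k = 146 (k = 9 - 1*(-137) = 9 + 137 = 146)
n(L) = (L + 1/(-2 + L))**2
g(Q) = -7 + 2*Q**2 (g(Q) = -2 + ((Q**2 + Q*Q) - 5) = -2 + ((Q**2 + Q**2) - 5) = -2 + (2*Q**2 - 5) = -2 + (-5 + 2*Q**2) = -7 + 2*Q**2)
G(C) = -7 + 2*(1 - 6*C + 9*C**2)**4/(-2 + 3*C)**4 (G(C) = -7 + 2*((1 + (3*C)**2 - 6*C)**2/(-2 + 3*C)**2)**2 = -7 + 2*((1 + 9*C**2 - 6*C)**2/(-2 + 3*C)**2)**2 = -7 + 2*((1 - 6*C + 9*C**2)**2/(-2 + 3*C)**2)**2 = -7 + 2*((1 - 6*C + 9*C**2)**4/(-2 + 3*C)**4) = -7 + 2*(1 - 6*C + 9*C**2)**4/(-2 + 3*C)**4)
(k + G(-3))**2 = (146 + (-7 + 2*(1 - 6*(-3) + 9*(-3)**2)**4/(-2 + 3*(-3))**4))**2 = (146 + (-7 + 2*(1 + 18 + 9*9)**4/(-2 - 9)**4))**2 = (146 + (-7 + 2*(1 + 18 + 81)**4/(-11)**4))**2 = (146 + (-7 + 2*(1/14641)*100**4))**2 = (146 + (-7 + 2*(1/14641)*100000000))**2 = (146 + (-7 + 200000000/14641))**2 = (146 + 199897513/14641)**2 = (202035099/14641)**2 = 40818181227939801/214358881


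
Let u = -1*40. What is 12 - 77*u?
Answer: 3092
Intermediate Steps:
u = -40
12 - 77*u = 12 - 77*(-40) = 12 + 3080 = 3092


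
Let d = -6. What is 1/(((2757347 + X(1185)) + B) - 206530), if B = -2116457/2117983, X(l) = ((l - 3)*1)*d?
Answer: 302569/769652027174 ≈ 3.9312e-7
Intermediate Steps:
X(l) = 18 - 6*l (X(l) = ((l - 3)*1)*(-6) = ((-3 + l)*1)*(-6) = (-3 + l)*(-6) = 18 - 6*l)
B = -302351/302569 (B = -2116457*1/2117983 = -302351/302569 ≈ -0.99928)
1/(((2757347 + X(1185)) + B) - 206530) = 1/(((2757347 + (18 - 6*1185)) - 302351/302569) - 206530) = 1/(((2757347 + (18 - 7110)) - 302351/302569) - 206530) = 1/(((2757347 - 7092) - 302351/302569) - 206530) = 1/((2750255 - 302351/302569) - 206530) = 1/(832141602744/302569 - 206530) = 1/(769652027174/302569) = 302569/769652027174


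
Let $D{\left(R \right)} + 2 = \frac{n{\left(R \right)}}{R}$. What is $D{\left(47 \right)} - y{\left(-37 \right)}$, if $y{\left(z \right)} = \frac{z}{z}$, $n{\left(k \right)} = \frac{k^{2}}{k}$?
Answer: $-2$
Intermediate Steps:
$n{\left(k \right)} = k$
$y{\left(z \right)} = 1$
$D{\left(R \right)} = -1$ ($D{\left(R \right)} = -2 + \frac{R}{R} = -2 + 1 = -1$)
$D{\left(47 \right)} - y{\left(-37 \right)} = -1 - 1 = -2$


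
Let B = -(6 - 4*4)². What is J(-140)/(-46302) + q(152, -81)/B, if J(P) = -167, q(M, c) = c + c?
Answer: 939703/578775 ≈ 1.6236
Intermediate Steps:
q(M, c) = 2*c
B = -100 (B = -(6 - 16)² = -1*(-10)² = -1*100 = -100)
J(-140)/(-46302) + q(152, -81)/B = -167/(-46302) + (2*(-81))/(-100) = -167*(-1/46302) - 162*(-1/100) = 167/46302 + 81/50 = 939703/578775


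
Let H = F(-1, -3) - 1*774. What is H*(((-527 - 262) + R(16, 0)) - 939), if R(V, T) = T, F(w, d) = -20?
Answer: 1372032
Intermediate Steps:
H = -794 (H = -20 - 1*774 = -20 - 774 = -794)
H*(((-527 - 262) + R(16, 0)) - 939) = -794*(((-527 - 262) + 0) - 939) = -794*((-789 + 0) - 939) = -794*(-789 - 939) = -794*(-1728) = 1372032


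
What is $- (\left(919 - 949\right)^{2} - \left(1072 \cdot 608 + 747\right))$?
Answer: $651623$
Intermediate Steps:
$- (\left(919 - 949\right)^{2} - \left(1072 \cdot 608 + 747\right)) = - (\left(-30\right)^{2} - \left(651776 + 747\right)) = - (900 - 652523) = \left(-1\right) \left(-651623\right) = 651623$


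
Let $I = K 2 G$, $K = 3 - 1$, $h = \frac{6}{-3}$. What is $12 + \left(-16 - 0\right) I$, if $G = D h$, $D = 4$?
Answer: $524$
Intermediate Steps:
$h = -2$ ($h = 6 \left(- \frac{1}{3}\right) = -2$)
$G = -8$ ($G = 4 \left(-2\right) = -8$)
$K = 2$
$I = -32$ ($I = 2 \cdot 2 \left(-8\right) = 4 \left(-8\right) = -32$)
$12 + \left(-16 - 0\right) I = 12 + \left(-16 - 0\right) \left(-32\right) = 12 + \left(-16 + 0\right) \left(-32\right) = 12 - -512 = 12 + 512 = 524$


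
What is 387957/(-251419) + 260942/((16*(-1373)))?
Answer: -37064208037/2761586296 ≈ -13.421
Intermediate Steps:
387957/(-251419) + 260942/((16*(-1373))) = 387957*(-1/251419) + 260942/(-21968) = -387957/251419 + 260942*(-1/21968) = -387957/251419 - 130471/10984 = -37064208037/2761586296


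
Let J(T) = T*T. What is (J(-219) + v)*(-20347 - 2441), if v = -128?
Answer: -1090018404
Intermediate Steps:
J(T) = T**2
(J(-219) + v)*(-20347 - 2441) = ((-219)**2 - 128)*(-20347 - 2441) = (47961 - 128)*(-22788) = 47833*(-22788) = -1090018404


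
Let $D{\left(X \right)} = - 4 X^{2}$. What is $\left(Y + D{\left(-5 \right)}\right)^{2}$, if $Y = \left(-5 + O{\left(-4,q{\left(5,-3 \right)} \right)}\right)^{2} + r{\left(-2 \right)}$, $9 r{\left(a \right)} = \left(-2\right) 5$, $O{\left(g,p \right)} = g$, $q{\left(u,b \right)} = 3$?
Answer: $\frac{32761}{81} \approx 404.46$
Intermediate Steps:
$r{\left(a \right)} = - \frac{10}{9}$ ($r{\left(a \right)} = \frac{\left(-2\right) 5}{9} = \frac{1}{9} \left(-10\right) = - \frac{10}{9}$)
$Y = \frac{719}{9}$ ($Y = \left(-5 - 4\right)^{2} - \frac{10}{9} = \left(-9\right)^{2} - \frac{10}{9} = 81 - \frac{10}{9} = \frac{719}{9} \approx 79.889$)
$\left(Y + D{\left(-5 \right)}\right)^{2} = \left(\frac{719}{9} - 4 \left(-5\right)^{2}\right)^{2} = \left(\frac{719}{9} - 100\right)^{2} = \left(- \frac{181}{9}\right)^{2} = \frac{32761}{81}$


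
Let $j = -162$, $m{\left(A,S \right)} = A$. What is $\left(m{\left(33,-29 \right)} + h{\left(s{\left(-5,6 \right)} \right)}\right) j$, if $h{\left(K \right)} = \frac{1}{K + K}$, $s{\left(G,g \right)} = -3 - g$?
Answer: $-5337$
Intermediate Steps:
$h{\left(K \right)} = \frac{1}{2 K}$
$\left(m{\left(33,-29 \right)} + h{\left(s{\left(-5,6 \right)} \right)}\right) j = \left(33 + \frac{1}{2 \left(-3 - 6\right)}\right) \left(-162\right) = \left(33 + \frac{1}{2 \left(-9\right)}\right) \left(-162\right) = \left(33 + \frac{1}{2} \left(- \frac{1}{9}\right)\right) \left(-162\right) = \left(33 - \frac{1}{18}\right) \left(-162\right) = \frac{593}{18} \left(-162\right) = -5337$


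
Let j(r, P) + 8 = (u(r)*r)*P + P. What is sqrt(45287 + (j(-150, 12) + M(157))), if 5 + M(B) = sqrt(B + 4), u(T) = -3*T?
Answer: sqrt(-764714 + sqrt(161)) ≈ 874.47*I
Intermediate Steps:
M(B) = -5 + sqrt(4 + B) (M(B) = -5 + sqrt(B + 4) = -5 + sqrt(4 + B))
j(r, P) = -8 + P - 3*P*r**2 (j(r, P) = -8 + (((-3*r)*r)*P + P) = -8 + ((-3*r**2)*P + P) = -8 + (-3*P*r**2 + P) = -8 + (P - 3*P*r**2) = -8 + P - 3*P*r**2)
sqrt(45287 + (j(-150, 12) + M(157))) = sqrt(45287 + ((-8 + 12 - 3*12*(-150)**2) + (-5 + sqrt(4 + 157)))) = sqrt(45287 + ((-8 + 12 - 3*12*22500) + (-5 + sqrt(161)))) = sqrt(45287 + ((-8 + 12 - 810000) + (-5 + sqrt(161)))) = sqrt(45287 + (-809996 + (-5 + sqrt(161)))) = sqrt(45287 + (-810001 + sqrt(161))) = sqrt(-764714 + sqrt(161))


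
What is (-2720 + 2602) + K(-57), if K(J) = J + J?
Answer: -232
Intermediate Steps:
K(J) = 2*J
(-2720 + 2602) + K(-57) = (-2720 + 2602) + 2*(-57) = -118 - 114 = -232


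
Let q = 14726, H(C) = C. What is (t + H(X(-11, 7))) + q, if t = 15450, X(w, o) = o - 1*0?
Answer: 30183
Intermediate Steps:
X(w, o) = o (X(w, o) = o + 0 = o)
(t + H(X(-11, 7))) + q = (15450 + 7) + 14726 = 15457 + 14726 = 30183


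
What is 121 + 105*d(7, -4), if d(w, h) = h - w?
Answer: -1034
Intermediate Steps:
121 + 105*d(7, -4) = 121 + 105*(-4 - 1*7) = 121 + 105*(-4 - 7) = 121 + 105*(-11) = 121 - 1155 = -1034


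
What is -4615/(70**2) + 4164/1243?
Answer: 2933431/1218140 ≈ 2.4081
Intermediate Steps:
-4615/(70**2) + 4164/1243 = -4615/4900 + 4164*(1/1243) = -4615*1/4900 + 4164/1243 = -923/980 + 4164/1243 = 2933431/1218140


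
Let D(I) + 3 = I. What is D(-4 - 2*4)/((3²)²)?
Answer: -5/27 ≈ -0.18519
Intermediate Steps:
D(I) = -3 + I
D(-4 - 2*4)/((3²)²) = (-3 + (-4 - 2*4))/((3²)²) = (-3 + (-4 - 8))/(9²) = (-3 - 12)/81 = -15*1/81 = -5/27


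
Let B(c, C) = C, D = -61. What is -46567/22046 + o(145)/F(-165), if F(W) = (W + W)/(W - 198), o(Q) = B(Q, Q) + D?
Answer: 9952417/110230 ≈ 90.288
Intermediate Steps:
o(Q) = -61 + Q (o(Q) = Q - 61 = -61 + Q)
F(W) = 2*W/(-198 + W) (F(W) = (2*W)/(-198 + W) = 2*W/(-198 + W))
-46567/22046 + o(145)/F(-165) = -46567/22046 + (-61 + 145)/((2*(-165)/(-198 - 165))) = -46567*1/22046 + 84/((2*(-165)/(-363))) = -46567/22046 + 84/((2*(-165)*(-1/363))) = -46567/22046 + 84/(10/11) = -46567/22046 + 84*(11/10) = -46567/22046 + 462/5 = 9952417/110230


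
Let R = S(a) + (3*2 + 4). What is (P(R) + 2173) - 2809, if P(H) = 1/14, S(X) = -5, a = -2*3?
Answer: -8903/14 ≈ -635.93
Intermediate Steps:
a = -6
R = 5 (R = -5 + (3*2 + 4) = -5 + (6 + 4) = -5 + 10 = 5)
P(H) = 1/14
(P(R) + 2173) - 2809 = (1/14 + 2173) - 2809 = 30423/14 - 2809 = -8903/14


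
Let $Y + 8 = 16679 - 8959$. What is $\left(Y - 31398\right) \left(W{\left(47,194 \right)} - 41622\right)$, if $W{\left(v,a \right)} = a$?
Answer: $981263608$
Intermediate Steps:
$Y = 7712$ ($Y = -8 + \left(16679 - 8959\right) = -8 + 7720 = 7712$)
$\left(Y - 31398\right) \left(W{\left(47,194 \right)} - 41622\right) = \left(7712 - 31398\right) \left(194 - 41622\right) = \left(-23686\right) \left(-41428\right) = 981263608$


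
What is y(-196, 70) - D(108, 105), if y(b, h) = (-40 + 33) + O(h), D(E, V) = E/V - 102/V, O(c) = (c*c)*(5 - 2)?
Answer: 514253/35 ≈ 14693.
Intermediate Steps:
O(c) = 3*c² (O(c) = c²*3 = 3*c²)
D(E, V) = -102/V + E/V
y(b, h) = -7 + 3*h² (y(b, h) = (-40 + 33) + 3*h² = -7 + 3*h²)
y(-196, 70) - D(108, 105) = (-7 + 3*70²) - (-102 + 108)/105 = (-7 + 3*4900) - 6/105 = (-7 + 14700) - 1*2/35 = 14693 - 2/35 = 514253/35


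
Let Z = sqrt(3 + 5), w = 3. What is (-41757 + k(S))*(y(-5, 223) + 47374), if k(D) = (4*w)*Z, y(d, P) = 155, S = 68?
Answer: -1984668453 + 1140696*sqrt(2) ≈ -1.9831e+9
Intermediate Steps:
Z = 2*sqrt(2) (Z = sqrt(8) = 2*sqrt(2) ≈ 2.8284)
k(D) = 24*sqrt(2) (k(D) = (4*3)*(2*sqrt(2)) = 12*(2*sqrt(2)) = 24*sqrt(2))
(-41757 + k(S))*(y(-5, 223) + 47374) = (-41757 + 24*sqrt(2))*(155 + 47374) = (-41757 + 24*sqrt(2))*47529 = -1984668453 + 1140696*sqrt(2)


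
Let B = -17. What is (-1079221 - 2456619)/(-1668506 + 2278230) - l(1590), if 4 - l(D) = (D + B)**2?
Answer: 377162950115/152431 ≈ 2.4743e+6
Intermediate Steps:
l(D) = 4 - (-17 + D)**2 (l(D) = 4 - (D - 17)**2 = 4 - (-17 + D)**2)
(-1079221 - 2456619)/(-1668506 + 2278230) - l(1590) = (-1079221 - 2456619)/(-1668506 + 2278230) - (4 - (-17 + 1590)**2) = -3535840/609724 - (4 - 1*1573**2) = -3535840*1/609724 - (4 - 1*2474329) = -883960/152431 - (4 - 2474329) = -883960/152431 - 1*(-2474325) = -883960/152431 + 2474325 = 377162950115/152431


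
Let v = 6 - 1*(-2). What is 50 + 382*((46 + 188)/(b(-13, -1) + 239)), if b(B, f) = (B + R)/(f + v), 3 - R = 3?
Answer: 177179/415 ≈ 426.94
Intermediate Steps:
R = 0 (R = 3 - 1*3 = 3 - 3 = 0)
v = 8 (v = 6 + 2 = 8)
b(B, f) = B/(8 + f) (b(B, f) = (B + 0)/(f + 8) = B/(8 + f))
50 + 382*((46 + 188)/(b(-13, -1) + 239)) = 50 + 382*((46 + 188)/(-13/(8 - 1) + 239)) = 50 + 382*(234/(-13/7 + 239)) = 50 + 382*(234/(1660/7)) = 50 + 382*(234*(7/1660)) = 50 + 382*(819/830) = 50 + 156429/415 = 177179/415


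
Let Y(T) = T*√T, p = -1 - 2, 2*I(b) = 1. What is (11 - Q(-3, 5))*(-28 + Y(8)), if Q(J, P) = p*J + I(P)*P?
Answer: 14 - 8*√2 ≈ 2.6863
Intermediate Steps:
I(b) = ½ (I(b) = (½)*1 = ½)
p = -3
Q(J, P) = P/2 - 3*J (Q(J, P) = -3*J + P/2 = P/2 - 3*J)
Y(T) = T^(3/2)
(11 - Q(-3, 5))*(-28 + Y(8)) = (11 - ((½)*5 - 3*(-3)))*(-28 + 8^(3/2)) = (11 - (5/2 + 9))*(-28 + 16*√2) = (11 - 1*23/2)*(-28 + 16*√2) = (11 - 23/2)*(-28 + 16*√2) = -(-28 + 16*√2)/2 = 14 - 8*√2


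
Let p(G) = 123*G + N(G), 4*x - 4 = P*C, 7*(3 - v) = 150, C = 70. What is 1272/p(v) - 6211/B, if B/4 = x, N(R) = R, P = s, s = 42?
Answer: -10463711/3924352 ≈ -2.6664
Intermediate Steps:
P = 42
v = -129/7 (v = 3 - ⅐*150 = 3 - 150/7 = -129/7 ≈ -18.429)
x = 736 (x = 1 + (42*70)/4 = 1 + (¼)*2940 = 1 + 735 = 736)
B = 2944 (B = 4*736 = 2944)
p(G) = 124*G (p(G) = 123*G + G = 124*G)
1272/p(v) - 6211/B = 1272/((124*(-129/7))) - 6211/2944 = 1272/(-15996/7) - 6211*1/2944 = 1272*(-7/15996) - 6211/2944 = -742/1333 - 6211/2944 = -10463711/3924352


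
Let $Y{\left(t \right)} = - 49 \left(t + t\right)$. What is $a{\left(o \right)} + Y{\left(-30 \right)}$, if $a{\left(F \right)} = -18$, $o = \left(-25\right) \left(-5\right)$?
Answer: $2922$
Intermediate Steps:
$o = 125$
$Y{\left(t \right)} = - 98 t$ ($Y{\left(t \right)} = - 49 \cdot 2 t = - 98 t$)
$a{\left(o \right)} + Y{\left(-30 \right)} = -18 - -2940 = -18 + 2940 = 2922$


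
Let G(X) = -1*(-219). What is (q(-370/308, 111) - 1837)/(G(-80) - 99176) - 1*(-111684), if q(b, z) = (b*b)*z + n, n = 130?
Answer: 262107219337245/2346864212 ≈ 1.1168e+5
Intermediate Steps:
G(X) = 219
q(b, z) = 130 + z*b² (q(b, z) = (b*b)*z + 130 = b²*z + 130 = z*b² + 130 = 130 + z*b²)
(q(-370/308, 111) - 1837)/(G(-80) - 99176) - 1*(-111684) = ((130 + 111*(-370/308)²) - 1837)/(219 - 99176) - 1*(-111684) = ((130 + 111*(-370*1/308)²) - 1837)/(-98957) + 111684 = ((130 + 111*(-185/154)²) - 1837)*(-1/98957) + 111684 = ((130 + 111*(34225/23716)) - 1837)*(-1/98957) + 111684 = ((130 + 3798975/23716) - 1837)*(-1/98957) + 111684 = (6882055/23716 - 1837)*(-1/98957) + 111684 = -36684237/23716*(-1/98957) + 111684 = 36684237/2346864212 + 111684 = 262107219337245/2346864212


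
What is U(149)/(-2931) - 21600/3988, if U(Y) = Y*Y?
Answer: -37961797/2922207 ≈ -12.991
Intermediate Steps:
U(Y) = Y²
U(149)/(-2931) - 21600/3988 = 149²/(-2931) - 21600/3988 = 22201*(-1/2931) - 21600*1/3988 = -22201/2931 - 5400/997 = -37961797/2922207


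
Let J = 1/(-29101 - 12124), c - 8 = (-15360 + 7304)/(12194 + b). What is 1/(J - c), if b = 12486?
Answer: -25435825/195184502 ≈ -0.13032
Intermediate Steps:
c = 23673/3085 (c = 8 + (-15360 + 7304)/(12194 + 12486) = 8 - 8056/24680 = 8 - 8056*1/24680 = 8 - 1007/3085 = 23673/3085 ≈ 7.6736)
J = -1/41225 (J = 1/(-41225) = -1/41225 ≈ -2.4257e-5)
1/(J - c) = 1/(-1/41225 - 1*23673/3085) = 1/(-1/41225 - 23673/3085) = 1/(-195184502/25435825) = -25435825/195184502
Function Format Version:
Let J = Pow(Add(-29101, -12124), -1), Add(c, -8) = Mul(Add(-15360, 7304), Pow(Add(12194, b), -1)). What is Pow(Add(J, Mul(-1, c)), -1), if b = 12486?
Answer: Rational(-25435825, 195184502) ≈ -0.13032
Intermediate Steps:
c = Rational(23673, 3085) (c = Add(8, Mul(Add(-15360, 7304), Pow(Add(12194, 12486), -1))) = Add(8, Mul(-8056, Pow(24680, -1))) = Add(8, Mul(-8056, Rational(1, 24680))) = Add(8, Rational(-1007, 3085)) = Rational(23673, 3085) ≈ 7.6736)
J = Rational(-1, 41225) (J = Pow(-41225, -1) = Rational(-1, 41225) ≈ -2.4257e-5)
Pow(Add(J, Mul(-1, c)), -1) = Pow(Add(Rational(-1, 41225), Mul(-1, Rational(23673, 3085))), -1) = Pow(Add(Rational(-1, 41225), Rational(-23673, 3085)), -1) = Pow(Rational(-195184502, 25435825), -1) = Rational(-25435825, 195184502)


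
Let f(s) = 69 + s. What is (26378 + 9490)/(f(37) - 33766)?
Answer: -2989/2805 ≈ -1.0656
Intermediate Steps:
(26378 + 9490)/(f(37) - 33766) = (26378 + 9490)/((69 + 37) - 33766) = 35868/(106 - 33766) = 35868/(-33660) = 35868*(-1/33660) = -2989/2805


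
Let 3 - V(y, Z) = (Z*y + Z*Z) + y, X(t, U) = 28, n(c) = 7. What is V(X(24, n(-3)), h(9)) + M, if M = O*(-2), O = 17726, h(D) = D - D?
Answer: -35477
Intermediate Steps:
h(D) = 0
V(y, Z) = 3 - y - Z**2 - Z*y (V(y, Z) = 3 - ((Z*y + Z*Z) + y) = 3 - ((Z*y + Z**2) + y) = 3 - ((Z**2 + Z*y) + y) = 3 - (y + Z**2 + Z*y) = 3 + (-y - Z**2 - Z*y) = 3 - y - Z**2 - Z*y)
M = -35452 (M = 17726*(-2) = -35452)
V(X(24, n(-3)), h(9)) + M = (3 - 1*28 - 1*0**2 - 1*0*28) - 35452 = (3 - 28 - 1*0 + 0) - 35452 = (3 - 28 + 0 + 0) - 35452 = -25 - 35452 = -35477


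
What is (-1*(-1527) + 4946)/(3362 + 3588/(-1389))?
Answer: 2996999/1555410 ≈ 1.9268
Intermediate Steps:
(-1*(-1527) + 4946)/(3362 + 3588/(-1389)) = (1527 + 4946)/(3362 + 3588*(-1/1389)) = 6473/(3362 - 1196/463) = 6473/(1555410/463) = 6473*(463/1555410) = 2996999/1555410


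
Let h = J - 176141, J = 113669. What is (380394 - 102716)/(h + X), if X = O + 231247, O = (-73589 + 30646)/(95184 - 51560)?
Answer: 12113425072/7362597657 ≈ 1.6453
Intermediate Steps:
h = -62472 (h = 113669 - 176141 = -62472)
O = -42943/43624 ≈ -0.98439
X = 10087876185/43624 (X = -42943/43624 + 231247 = 10087876185/43624 ≈ 2.3125e+5)
(380394 - 102716)/(h + X) = (380394 - 102716)/(-62472 + 10087876185/43624) = 277678/(7362597657/43624) = 277678*(43624/7362597657) = 12113425072/7362597657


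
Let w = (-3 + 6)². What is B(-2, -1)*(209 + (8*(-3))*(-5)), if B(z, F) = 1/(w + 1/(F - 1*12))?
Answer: 4277/116 ≈ 36.871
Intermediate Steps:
w = 9 (w = 3² = 9)
B(z, F) = 1/(9 + 1/(-12 + F)) (B(z, F) = 1/(9 + 1/(F - 1*12)) = 1/(9 + 1/(F - 12)) = 1/(9 + 1/(-12 + F)))
B(-2, -1)*(209 + (8*(-3))*(-5)) = ((-12 - 1)/(-107 + 9*(-1)))*(209 + (8*(-3))*(-5)) = (-13/(-107 - 9))*(209 - 24*(-5)) = (-13/(-116))*(209 + 120) = -1/116*(-13)*329 = (13/116)*329 = 4277/116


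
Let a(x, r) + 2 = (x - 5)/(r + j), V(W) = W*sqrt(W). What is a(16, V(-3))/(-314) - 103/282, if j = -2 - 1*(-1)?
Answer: (-47667*sqrt(3) + 14338*I)/(44274*(-I + 3*sqrt(3))) ≈ -0.35763 - 0.0065011*I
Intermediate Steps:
j = -1 (j = -2 + 1 = -1)
V(W) = W**(3/2)
a(x, r) = -2 + (-5 + x)/(-1 + r) (a(x, r) = -2 + (x - 5)/(r - 1) = -2 + (-5 + x)/(-1 + r))
a(16, V(-3))/(-314) - 103/282 = ((-3 + 16 - (-6)*I*sqrt(3))/(-1 + (-3)**(3/2)))/(-314) - 103/282 = ((-3 + 16 - (-6)*I*sqrt(3))/(-1 - 3*I*sqrt(3)))*(-1/314) - 103*1/282 = ((-3 + 16 + 6*I*sqrt(3))/(-1 - 3*I*sqrt(3)))*(-1/314) - 103/282 = ((13 + 6*I*sqrt(3))/(-1 - 3*I*sqrt(3)))*(-1/314) - 103/282 = -(13 + 6*I*sqrt(3))/(314*(-1 - 3*I*sqrt(3))) - 103/282 = -103/282 - (13 + 6*I*sqrt(3))/(314*(-1 - 3*I*sqrt(3)))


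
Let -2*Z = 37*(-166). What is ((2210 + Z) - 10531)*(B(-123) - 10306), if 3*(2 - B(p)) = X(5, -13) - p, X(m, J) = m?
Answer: 54320000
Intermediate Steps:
Z = 3071 (Z = -37*(-166)/2 = -½*(-6142) = 3071)
B(p) = ⅓ + p/3 (B(p) = 2 - (5 - p)/3 = 2 + (-5/3 + p/3) = ⅓ + p/3)
((2210 + Z) - 10531)*(B(-123) - 10306) = ((2210 + 3071) - 10531)*((⅓ + (⅓)*(-123)) - 10306) = (5281 - 10531)*((⅓ - 41) - 10306) = -5250*(-122/3 - 10306) = -5250*(-31040/3) = 54320000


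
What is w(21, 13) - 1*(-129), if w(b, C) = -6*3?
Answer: 111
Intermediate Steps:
w(b, C) = -18
w(21, 13) - 1*(-129) = -18 - 1*(-129) = -18 + 129 = 111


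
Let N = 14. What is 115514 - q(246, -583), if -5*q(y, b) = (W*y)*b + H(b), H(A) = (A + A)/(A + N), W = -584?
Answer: 47985866224/2845 ≈ 1.6867e+7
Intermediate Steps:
H(A) = 2*A/(14 + A) (H(A) = (A + A)/(A + 14) = (2*A)/(14 + A) = 2*A/(14 + A))
q(y, b) = -2*b/(5*(14 + b)) + 584*b*y/5 (q(y, b) = -((-584*y)*b + 2*b/(14 + b))/5 = -(-584*b*y + 2*b/(14 + b))/5 = -2*b/(5*(14 + b)) + 584*b*y/5)
115514 - q(246, -583) = 115514 - 2*(-583)*(-1 + 292*246*(14 - 583))/(5*(14 - 583)) = 115514 - 2*(-583)*(-1 + 292*246*(-569))/(5*(-569)) = 115514 - 2*(-583)*(-1)*(-1 - 40872408)/(5*569) = 115514 - 2*(-583)*(-1)*(-40872409)/(5*569) = 115514 - 1*(-47657228894/2845) = 115514 + 47657228894/2845 = 47985866224/2845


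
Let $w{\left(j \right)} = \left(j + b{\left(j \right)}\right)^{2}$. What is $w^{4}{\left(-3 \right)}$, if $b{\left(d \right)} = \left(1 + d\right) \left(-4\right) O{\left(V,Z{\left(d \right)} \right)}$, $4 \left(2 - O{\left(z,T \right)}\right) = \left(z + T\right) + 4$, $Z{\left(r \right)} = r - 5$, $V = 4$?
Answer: $815730721$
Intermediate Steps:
$Z{\left(r \right)} = -5 + r$ ($Z{\left(r \right)} = r - 5 = -5 + r$)
$O{\left(z,T \right)} = 1 - \frac{T}{4} - \frac{z}{4}$ ($O{\left(z,T \right)} = 2 - \frac{\left(z + T\right) + 4}{4} = 2 - \frac{\left(T + z\right) + 4}{4} = 2 - \frac{4 + T + z}{4} = 2 - \left(1 + \frac{T}{4} + \frac{z}{4}\right) = 1 - \frac{T}{4} - \frac{z}{4}$)
$b{\left(d \right)} = \left(-4 - 4 d\right) \left(\frac{5}{4} - \frac{d}{4}\right)$ ($b{\left(d \right)} = \left(1 + d\right) \left(-4\right) \left(1 - \frac{-5 + d}{4} - 1\right) = \left(-4 - 4 d\right) \left(1 - \left(- \frac{5}{4} + \frac{d}{4}\right) - 1\right) = \left(-4 - 4 d\right) \left(\frac{5}{4} - \frac{d}{4}\right)$)
$w{\left(j \right)} = \left(j + \left(1 + j\right) \left(-5 + j\right)\right)^{2}$
$w^{4}{\left(-3 \right)} = \left(\left(-3 + \left(1 - 3\right) \left(-5 - 3\right)\right)^{2}\right)^{4} = \left(\left(-3 - -16\right)^{2}\right)^{4} = \left(\left(-3 + 16\right)^{2}\right)^{4} = \left(13^{2}\right)^{4} = 169^{4} = 815730721$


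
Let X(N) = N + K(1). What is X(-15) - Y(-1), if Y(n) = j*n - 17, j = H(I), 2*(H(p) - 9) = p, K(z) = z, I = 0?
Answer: 12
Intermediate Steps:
H(p) = 9 + p/2
j = 9 (j = 9 + (½)*0 = 9 + 0 = 9)
X(N) = 1 + N (X(N) = N + 1 = 1 + N)
Y(n) = -17 + 9*n (Y(n) = 9*n - 17 = -17 + 9*n)
X(-15) - Y(-1) = (1 - 15) - (-17 + 9*(-1)) = -14 - (-17 - 9) = -14 - 1*(-26) = -14 + 26 = 12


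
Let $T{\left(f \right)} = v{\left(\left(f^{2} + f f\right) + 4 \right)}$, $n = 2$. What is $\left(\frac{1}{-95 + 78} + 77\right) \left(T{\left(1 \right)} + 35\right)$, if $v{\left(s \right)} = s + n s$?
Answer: $\frac{69324}{17} \approx 4077.9$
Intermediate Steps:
$v{\left(s \right)} = 3 s$ ($v{\left(s \right)} = s + 2 s = 3 s$)
$T{\left(f \right)} = 12 + 6 f^{2}$ ($T{\left(f \right)} = 3 \left(\left(f^{2} + f f\right) + 4\right) = 3 \left(\left(f^{2} + f^{2}\right) + 4\right) = 3 \left(2 f^{2} + 4\right) = 3 \left(4 + 2 f^{2}\right) = 12 + 6 f^{2}$)
$\left(\frac{1}{-95 + 78} + 77\right) \left(T{\left(1 \right)} + 35\right) = \left(\frac{1}{-95 + 78} + 77\right) \left(\left(12 + 6 \cdot 1^{2}\right) + 35\right) = \left(\frac{1}{-17} + 77\right) \left(\left(12 + 6 \cdot 1\right) + 35\right) = \left(- \frac{1}{17} + 77\right) \left(\left(12 + 6\right) + 35\right) = \frac{1308 \left(18 + 35\right)}{17} = \frac{1308}{17} \cdot 53 = \frac{69324}{17}$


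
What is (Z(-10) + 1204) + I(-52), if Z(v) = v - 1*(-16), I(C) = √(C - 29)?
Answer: 1210 + 9*I ≈ 1210.0 + 9.0*I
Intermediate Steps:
I(C) = √(-29 + C)
Z(v) = 16 + v (Z(v) = v + 16 = 16 + v)
(Z(-10) + 1204) + I(-52) = ((16 - 10) + 1204) + √(-29 - 52) = (6 + 1204) + √(-81) = 1210 + 9*I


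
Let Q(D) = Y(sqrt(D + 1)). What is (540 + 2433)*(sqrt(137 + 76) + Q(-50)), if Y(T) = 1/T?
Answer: 2973*sqrt(213) - 2973*I/7 ≈ 43390.0 - 424.71*I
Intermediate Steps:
Y(T) = 1/T
Q(D) = 1/sqrt(1 + D) (Q(D) = 1/(sqrt(D + 1)) = 1/(sqrt(1 + D)) = 1/sqrt(1 + D))
(540 + 2433)*(sqrt(137 + 76) + Q(-50)) = (540 + 2433)*(sqrt(137 + 76) + 1/sqrt(1 - 50)) = 2973*(sqrt(213) + 1/sqrt(-49)) = 2973*(sqrt(213) - I/7) = 2973*sqrt(213) - 2973*I/7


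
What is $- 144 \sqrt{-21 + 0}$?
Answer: $- 144 i \sqrt{21} \approx - 659.89 i$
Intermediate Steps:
$- 144 \sqrt{-21 + 0} = - 144 \sqrt{-21} = - 144 i \sqrt{21}$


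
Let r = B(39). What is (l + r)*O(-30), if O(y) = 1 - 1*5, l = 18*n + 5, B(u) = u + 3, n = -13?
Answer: 748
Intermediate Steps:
B(u) = 3 + u
l = -229 (l = 18*(-13) + 5 = -234 + 5 = -229)
r = 42 (r = 3 + 39 = 42)
O(y) = -4 (O(y) = 1 - 5 = -4)
(l + r)*O(-30) = (-229 + 42)*(-4) = -187*(-4) = 748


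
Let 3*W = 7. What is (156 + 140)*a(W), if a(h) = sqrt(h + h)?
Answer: 296*sqrt(42)/3 ≈ 639.43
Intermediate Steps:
W = 7/3 (W = (1/3)*7 = 7/3 ≈ 2.3333)
a(h) = sqrt(2)*sqrt(h) (a(h) = sqrt(2*h) = sqrt(2)*sqrt(h))
(156 + 140)*a(W) = (156 + 140)*(sqrt(2)*sqrt(7/3)) = 296*(sqrt(2)*(sqrt(21)/3)) = 296*(sqrt(42)/3) = 296*sqrt(42)/3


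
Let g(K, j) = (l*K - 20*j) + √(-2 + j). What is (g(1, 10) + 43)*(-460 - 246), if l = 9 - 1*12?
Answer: 112960 - 1412*√2 ≈ 1.1096e+5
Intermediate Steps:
l = -3 (l = 9 - 12 = -3)
g(K, j) = √(-2 + j) - 20*j - 3*K (g(K, j) = (-3*K - 20*j) + √(-2 + j) = (-20*j - 3*K) + √(-2 + j) = √(-2 + j) - 20*j - 3*K)
(g(1, 10) + 43)*(-460 - 246) = ((√(-2 + 10) - 20*10 - 3*1) + 43)*(-460 - 246) = ((√8 - 200 - 3) + 43)*(-706) = ((2*√2 - 200 - 3) + 43)*(-706) = ((-203 + 2*√2) + 43)*(-706) = (-160 + 2*√2)*(-706) = 112960 - 1412*√2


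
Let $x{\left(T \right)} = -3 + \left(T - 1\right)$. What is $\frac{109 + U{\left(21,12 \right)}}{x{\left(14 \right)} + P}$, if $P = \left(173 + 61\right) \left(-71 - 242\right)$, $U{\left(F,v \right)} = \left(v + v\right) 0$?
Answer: $- \frac{109}{73232} \approx -0.0014884$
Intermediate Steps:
$U{\left(F,v \right)} = 0$ ($U{\left(F,v \right)} = 2 v 0 = 0$)
$P = -73242$ ($P = 234 \left(-313\right) = -73242$)
$x{\left(T \right)} = -4 + T$ ($x{\left(T \right)} = -3 + \left(T - 1\right) = -3 + \left(-1 + T\right) = -4 + T$)
$\frac{109 + U{\left(21,12 \right)}}{x{\left(14 \right)} + P} = \frac{109 + 0}{\left(-4 + 14\right) - 73242} = \frac{109}{10 - 73242} = \frac{109}{-73232} = 109 \left(- \frac{1}{73232}\right) = - \frac{109}{73232}$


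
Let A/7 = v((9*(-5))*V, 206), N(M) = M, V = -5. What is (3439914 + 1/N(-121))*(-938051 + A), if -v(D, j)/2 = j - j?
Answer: -390444585943243/121 ≈ -3.2268e+12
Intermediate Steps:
v(D, j) = 0 (v(D, j) = -2*(j - j) = -2*0 = 0)
A = 0 (A = 7*0 = 0)
(3439914 + 1/N(-121))*(-938051 + A) = (3439914 + 1/(-121))*(-938051 + 0) = (3439914 - 1/121)*(-938051) = (416229593/121)*(-938051) = -390444585943243/121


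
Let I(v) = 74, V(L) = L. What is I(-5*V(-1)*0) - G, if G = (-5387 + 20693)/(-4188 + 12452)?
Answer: 298115/4132 ≈ 72.148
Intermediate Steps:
G = 7653/4132 (G = 15306/8264 = 15306*(1/8264) = 7653/4132 ≈ 1.8521)
I(-5*V(-1)*0) - G = 74 - 1*7653/4132 = 74 - 7653/4132 = 298115/4132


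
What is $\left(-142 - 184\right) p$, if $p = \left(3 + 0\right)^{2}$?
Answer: $-2934$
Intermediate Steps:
$p = 9$ ($p = 3^{2} = 9$)
$\left(-142 - 184\right) p = \left(-142 - 184\right) 9 = \left(-326\right) 9 = -2934$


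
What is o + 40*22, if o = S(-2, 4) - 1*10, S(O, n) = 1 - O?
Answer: 873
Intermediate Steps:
o = -7 (o = (1 - 1*(-2)) - 1*10 = (1 + 2) - 10 = 3 - 10 = -7)
o + 40*22 = -7 + 40*22 = -7 + 880 = 873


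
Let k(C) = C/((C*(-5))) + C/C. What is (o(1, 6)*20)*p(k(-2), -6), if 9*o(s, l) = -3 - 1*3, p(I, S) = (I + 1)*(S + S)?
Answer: 288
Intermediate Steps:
k(C) = ⅘ (k(C) = C/((-5*C)) + 1 = C*(-1/(5*C)) + 1 = -⅕ + 1 = ⅘)
p(I, S) = 2*S*(1 + I) (p(I, S) = (1 + I)*(2*S) = 2*S*(1 + I))
o(s, l) = -⅔ (o(s, l) = (-3 - 1*3)/9 = (-3 - 3)/9 = (⅑)*(-6) = -⅔)
(o(1, 6)*20)*p(k(-2), -6) = (-⅔*20)*(2*(-6)*(1 + ⅘)) = -80*(-6)*9/(3*5) = -40/3*(-108/5) = 288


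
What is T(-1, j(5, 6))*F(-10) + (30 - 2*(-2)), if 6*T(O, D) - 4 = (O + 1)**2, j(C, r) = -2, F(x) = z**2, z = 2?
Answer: 110/3 ≈ 36.667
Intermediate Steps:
F(x) = 4 (F(x) = 2**2 = 4)
T(O, D) = 2/3 + (1 + O)**2/6 (T(O, D) = 2/3 + (O + 1)**2/6 = 2/3 + (1 + O)**2/6)
T(-1, j(5, 6))*F(-10) + (30 - 2*(-2)) = (2/3 + (1 - 1)**2/6)*4 + (30 - 2*(-2)) = (2/3 + (1/6)*0**2)*4 + (30 + 4) = (2/3 + (1/6)*0)*4 + 34 = (2/3 + 0)*4 + 34 = (2/3)*4 + 34 = 8/3 + 34 = 110/3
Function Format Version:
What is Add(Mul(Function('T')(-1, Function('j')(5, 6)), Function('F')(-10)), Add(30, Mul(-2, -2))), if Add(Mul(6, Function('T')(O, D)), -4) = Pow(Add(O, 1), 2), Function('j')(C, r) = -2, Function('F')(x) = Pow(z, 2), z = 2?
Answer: Rational(110, 3) ≈ 36.667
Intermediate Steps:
Function('F')(x) = 4 (Function('F')(x) = Pow(2, 2) = 4)
Function('T')(O, D) = Add(Rational(2, 3), Mul(Rational(1, 6), Pow(Add(1, O), 2))) (Function('T')(O, D) = Add(Rational(2, 3), Mul(Rational(1, 6), Pow(Add(O, 1), 2))) = Add(Rational(2, 3), Mul(Rational(1, 6), Pow(Add(1, O), 2))))
Add(Mul(Function('T')(-1, Function('j')(5, 6)), Function('F')(-10)), Add(30, Mul(-2, -2))) = Add(Mul(Add(Rational(2, 3), Mul(Rational(1, 6), Pow(Add(1, -1), 2))), 4), Add(30, Mul(-2, -2))) = Add(Mul(Add(Rational(2, 3), Mul(Rational(1, 6), Pow(0, 2))), 4), Add(30, 4)) = Add(Mul(Add(Rational(2, 3), Mul(Rational(1, 6), 0)), 4), 34) = Add(Mul(Add(Rational(2, 3), 0), 4), 34) = Add(Mul(Rational(2, 3), 4), 34) = Add(Rational(8, 3), 34) = Rational(110, 3)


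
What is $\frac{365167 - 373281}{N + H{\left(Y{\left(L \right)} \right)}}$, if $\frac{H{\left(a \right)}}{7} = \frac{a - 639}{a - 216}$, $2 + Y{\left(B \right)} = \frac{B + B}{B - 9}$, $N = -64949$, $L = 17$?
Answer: $\frac{385415}{3084087} \approx 0.12497$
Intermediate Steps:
$Y{\left(B \right)} = -2 + \frac{2 B}{-9 + B}$ ($Y{\left(B \right)} = -2 + \frac{B + B}{B - 9} = -2 + \frac{2 B}{-9 + B}$)
$H{\left(a \right)} = \frac{7 \left(-639 + a\right)}{-216 + a}$ ($H{\left(a \right)} = 7 \frac{a - 639}{a - 216} = 7 \frac{-639 + a}{-216 + a} = \frac{7 \left(-639 + a\right)}{-216 + a}$)
$\frac{365167 - 373281}{N + H{\left(Y{\left(L \right)} \right)}} = \frac{365167 - 373281}{-64949 + \frac{7 \left(-639 + \frac{18}{-9 + 17}\right)}{-216 + \frac{18}{-9 + 17}}} = \frac{365167 - 373281}{-64949 + \frac{7 \left(-639 + \frac{18}{8}\right)}{-216 + \frac{18}{8}}} = \frac{365167 - 373281}{-64949 + \frac{7 \left(-639 + 18 \cdot \frac{1}{8}\right)}{-216 + 18 \cdot \frac{1}{8}}} = - \frac{8114}{-64949 + \frac{7 \left(-639 + \frac{9}{4}\right)}{-216 + \frac{9}{4}}} = - \frac{8114}{-64949 + 7 \frac{1}{- \frac{855}{4}} \left(- \frac{2547}{4}\right)} = - \frac{8114}{-64949 + 7 \left(- \frac{4}{855}\right) \left(- \frac{2547}{4}\right)} = - \frac{8114}{-64949 + \frac{1981}{95}} = - \frac{8114}{- \frac{6168174}{95}} = \left(-8114\right) \left(- \frac{95}{6168174}\right) = \frac{385415}{3084087}$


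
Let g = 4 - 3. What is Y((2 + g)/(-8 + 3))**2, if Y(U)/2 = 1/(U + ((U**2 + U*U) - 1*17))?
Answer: 625/44521 ≈ 0.014038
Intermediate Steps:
g = 1
Y(U) = 2/(-17 + U + 2*U**2) (Y(U) = 2/(U + ((U**2 + U*U) - 1*17)) = 2/(U + ((U**2 + U**2) - 17)) = 2/(U + (2*U**2 - 17)) = 2/(U + (-17 + 2*U**2)) = 2/(-17 + U + 2*U**2))
Y((2 + g)/(-8 + 3))**2 = (2/(-17 + (2 + 1)/(-8 + 3) + 2*((2 + 1)/(-8 + 3))**2))**2 = (2/(-17 + 3/(-5) + 2*(3/(-5))**2))**2 = (2/(-17 + 3*(-1/5) + 2*(3*(-1/5))**2))**2 = (2/(-17 - 3/5 + 2*(-3/5)**2))**2 = (2/(-17 - 3/5 + 2*(9/25)))**2 = (2/(-17 - 3/5 + 18/25))**2 = (2/(-422/25))**2 = (2*(-25/422))**2 = (-25/211)**2 = 625/44521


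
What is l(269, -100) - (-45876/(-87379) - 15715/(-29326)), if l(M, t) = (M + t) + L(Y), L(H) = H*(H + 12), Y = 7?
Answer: 771149398747/2562476554 ≈ 300.94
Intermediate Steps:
L(H) = H*(12 + H)
l(M, t) = 133 + M + t (l(M, t) = (M + t) + 7*(12 + 7) = (M + t) + 7*19 = (M + t) + 133 = 133 + M + t)
l(269, -100) - (-45876/(-87379) - 15715/(-29326)) = (133 + 269 - 100) - (-45876/(-87379) - 15715/(-29326)) = 302 - (-45876*(-1/87379) - 15715*(-1/29326)) = 302 - (45876/87379 + 15715/29326) = 302 - 1*2718520561/2562476554 = 302 - 2718520561/2562476554 = 771149398747/2562476554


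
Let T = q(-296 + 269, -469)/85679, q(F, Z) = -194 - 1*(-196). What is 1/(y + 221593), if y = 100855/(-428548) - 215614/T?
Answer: -428548/3958315468930135 ≈ -1.0827e-10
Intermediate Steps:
q(F, Z) = 2 (q(F, Z) = -194 + 196 = 2)
T = 2/85679 ≈ 2.3343e-5
y = -3958410432167099/428548 (y = 100855/(-428548) - 215614/2/85679 = 100855*(-1/428548) - 215614*85679/2 = -100855/428548 - 9236795953 = -3958410432167099/428548 ≈ -9.2368e+9)
1/(y + 221593) = 1/(-3958410432167099/428548 + 221593) = 1/(-3958315468930135/428548) = -428548/3958315468930135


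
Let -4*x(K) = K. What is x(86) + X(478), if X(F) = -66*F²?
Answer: -30159931/2 ≈ -1.5080e+7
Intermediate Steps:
x(K) = -K/4
x(86) + X(478) = -¼*86 - 66*478² = -43/2 - 66*228484 = -43/2 - 15079944 = -30159931/2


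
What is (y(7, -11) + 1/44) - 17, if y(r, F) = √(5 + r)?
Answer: -747/44 + 2*√3 ≈ -13.513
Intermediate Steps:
(y(7, -11) + 1/44) - 17 = (√(5 + 7) + 1/44) - 17 = (√12 + 1/44) - 17 = (2*√3 + 1/44) - 17 = (1/44 + 2*√3) - 17 = -747/44 + 2*√3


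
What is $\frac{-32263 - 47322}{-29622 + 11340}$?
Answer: $\frac{7235}{1662} \approx 4.3532$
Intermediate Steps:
$\frac{-32263 - 47322}{-29622 + 11340} = - \frac{79585}{-18282} = \left(-79585\right) \left(- \frac{1}{18282}\right) = \frac{7235}{1662}$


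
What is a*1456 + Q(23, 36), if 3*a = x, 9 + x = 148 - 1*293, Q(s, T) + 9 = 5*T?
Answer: -223711/3 ≈ -74570.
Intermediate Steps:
Q(s, T) = -9 + 5*T
x = -154 (x = -9 + (148 - 1*293) = -9 + (148 - 293) = -9 - 145 = -154)
a = -154/3 (a = (⅓)*(-154) = -154/3 ≈ -51.333)
a*1456 + Q(23, 36) = -154/3*1456 + (-9 + 5*36) = -224224/3 + (-9 + 180) = -224224/3 + 171 = -223711/3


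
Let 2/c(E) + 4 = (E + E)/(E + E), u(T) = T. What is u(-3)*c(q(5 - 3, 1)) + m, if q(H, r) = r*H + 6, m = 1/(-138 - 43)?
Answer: 361/181 ≈ 1.9945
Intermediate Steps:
m = -1/181 (m = 1/(-181) = -1/181 ≈ -0.0055249)
q(H, r) = 6 + H*r (q(H, r) = H*r + 6 = 6 + H*r)
c(E) = -2/3 (c(E) = 2/(-4 + (E + E)/(E + E)) = 2/(-4 + (2*E)/((2*E))) = 2/(-4 + (2*E)*(1/(2*E))) = 2/(-4 + 1) = 2/(-3) = 2*(-1/3) = -2/3)
u(-3)*c(q(5 - 3, 1)) + m = -3*(-2/3) - 1/181 = 2 - 1/181 = 361/181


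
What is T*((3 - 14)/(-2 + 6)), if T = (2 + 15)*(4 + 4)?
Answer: -374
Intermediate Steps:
T = 136 (T = 17*8 = 136)
T*((3 - 14)/(-2 + 6)) = 136*((3 - 14)/(-2 + 6)) = 136*(-11/4) = -374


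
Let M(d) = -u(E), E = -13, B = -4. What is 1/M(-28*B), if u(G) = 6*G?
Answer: 1/78 ≈ 0.012821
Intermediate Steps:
M(d) = 78 (M(d) = -6*(-13) = -1*(-78) = 78)
1/M(-28*B) = 1/78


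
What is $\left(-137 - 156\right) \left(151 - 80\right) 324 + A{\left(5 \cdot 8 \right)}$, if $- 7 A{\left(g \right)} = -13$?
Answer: $- \frac{47181191}{7} \approx -6.7402 \cdot 10^{6}$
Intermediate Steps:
$A{\left(g \right)} = \frac{13}{7}$ ($A{\left(g \right)} = \left(- \frac{1}{7}\right) \left(-13\right) = \frac{13}{7}$)
$\left(-137 - 156\right) \left(151 - 80\right) 324 + A{\left(5 \cdot 8 \right)} = \left(-137 - 156\right) \left(151 - 80\right) 324 + \frac{13}{7} = \left(-293\right) 71 \cdot 324 + \frac{13}{7} = \left(-20803\right) 324 + \frac{13}{7} = -6740172 + \frac{13}{7} = - \frac{47181191}{7}$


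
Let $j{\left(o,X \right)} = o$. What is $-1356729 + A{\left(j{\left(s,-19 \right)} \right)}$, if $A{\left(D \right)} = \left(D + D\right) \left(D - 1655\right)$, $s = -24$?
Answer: $-1276137$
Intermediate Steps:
$A{\left(D \right)} = 2 D \left(-1655 + D\right)$
$-1356729 + A{\left(j{\left(s,-19 \right)} \right)} = -1356729 + 2 \left(-24\right) \left(-1655 - 24\right) = -1356729 + 2 \left(-24\right) \left(-1679\right) = -1356729 + 80592 = -1276137$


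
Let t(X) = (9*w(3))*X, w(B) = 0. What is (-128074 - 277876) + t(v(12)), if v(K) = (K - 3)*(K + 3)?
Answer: -405950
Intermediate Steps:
v(K) = (-3 + K)*(3 + K)
t(X) = 0 (t(X) = (9*0)*X = 0*X = 0)
(-128074 - 277876) + t(v(12)) = (-128074 - 277876) + 0 = -405950 + 0 = -405950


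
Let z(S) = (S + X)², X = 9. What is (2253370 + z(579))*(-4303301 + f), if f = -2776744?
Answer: -18401844080130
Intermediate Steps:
z(S) = (9 + S)² (z(S) = (S + 9)² = (9 + S)²)
(2253370 + z(579))*(-4303301 + f) = (2253370 + (9 + 579)²)*(-4303301 - 2776744) = (2253370 + 588²)*(-7080045) = (2253370 + 345744)*(-7080045) = 2599114*(-7080045) = -18401844080130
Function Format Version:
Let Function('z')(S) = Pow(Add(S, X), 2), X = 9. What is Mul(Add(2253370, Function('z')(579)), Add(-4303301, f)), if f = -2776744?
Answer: -18401844080130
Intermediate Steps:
Function('z')(S) = Pow(Add(9, S), 2) (Function('z')(S) = Pow(Add(S, 9), 2) = Pow(Add(9, S), 2))
Mul(Add(2253370, Function('z')(579)), Add(-4303301, f)) = Mul(Add(2253370, Pow(Add(9, 579), 2)), Add(-4303301, -2776744)) = Mul(Add(2253370, Pow(588, 2)), -7080045) = Mul(Add(2253370, 345744), -7080045) = Mul(2599114, -7080045) = -18401844080130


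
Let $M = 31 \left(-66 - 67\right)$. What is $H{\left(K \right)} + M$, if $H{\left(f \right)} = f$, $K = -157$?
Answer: $-4280$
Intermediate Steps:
$M = -4123$ ($M = 31 \left(-133\right) = -4123$)
$H{\left(K \right)} + M = -157 - 4123 = -4280$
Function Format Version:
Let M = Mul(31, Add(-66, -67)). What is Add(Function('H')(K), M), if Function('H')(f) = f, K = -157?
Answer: -4280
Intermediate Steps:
M = -4123 (M = Mul(31, -133) = -4123)
Add(Function('H')(K), M) = Add(-157, -4123) = -4280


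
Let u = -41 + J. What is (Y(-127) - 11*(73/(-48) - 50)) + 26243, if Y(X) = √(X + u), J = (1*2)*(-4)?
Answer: 1286867/48 + 4*I*√11 ≈ 26810.0 + 13.266*I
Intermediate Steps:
J = -8 (J = 2*(-4) = -8)
u = -49 (u = -41 - 8 = -49)
Y(X) = √(-49 + X) (Y(X) = √(X - 49) = √(-49 + X))
(Y(-127) - 11*(73/(-48) - 50)) + 26243 = (√(-49 - 127) - 11*(73/(-48) - 50)) + 26243 = (√(-176) - 11*(73*(-1/48) - 50)) + 26243 = (4*I*√11 - 11*(-73/48 - 50)) + 26243 = (4*I*√11 - 11*(-2473/48)) + 26243 = (4*I*√11 + 27203/48) + 26243 = (27203/48 + 4*I*√11) + 26243 = 1286867/48 + 4*I*√11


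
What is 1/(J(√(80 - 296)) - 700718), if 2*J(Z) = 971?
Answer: -2/1400465 ≈ -1.4281e-6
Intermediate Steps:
J(Z) = 971/2 (J(Z) = (½)*971 = 971/2)
1/(J(√(80 - 296)) - 700718) = 1/(971/2 - 700718) = 1/(-1400465/2) = -2/1400465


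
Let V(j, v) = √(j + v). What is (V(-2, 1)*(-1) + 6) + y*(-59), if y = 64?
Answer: -3770 - I ≈ -3770.0 - 1.0*I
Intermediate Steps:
(V(-2, 1)*(-1) + 6) + y*(-59) = (√(-2 + 1)*(-1) + 6) + 64*(-59) = (√(-1)*(-1) + 6) - 3776 = (I*(-1) + 6) - 3776 = (-I + 6) - 3776 = (6 - I) - 3776 = -3770 - I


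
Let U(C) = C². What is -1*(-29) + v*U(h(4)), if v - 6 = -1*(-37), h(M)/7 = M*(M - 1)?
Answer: 303437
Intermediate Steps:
h(M) = 7*M*(-1 + M) (h(M) = 7*(M*(M - 1)) = 7*(M*(-1 + M)) = 7*M*(-1 + M))
v = 43 (v = 6 - 1*(-37) = 6 + 37 = 43)
-1*(-29) + v*U(h(4)) = -1*(-29) + 43*(7*4*(-1 + 4))² = 29 + 43*(7*4*3)² = 29 + 43*84² = 29 + 43*7056 = 29 + 303408 = 303437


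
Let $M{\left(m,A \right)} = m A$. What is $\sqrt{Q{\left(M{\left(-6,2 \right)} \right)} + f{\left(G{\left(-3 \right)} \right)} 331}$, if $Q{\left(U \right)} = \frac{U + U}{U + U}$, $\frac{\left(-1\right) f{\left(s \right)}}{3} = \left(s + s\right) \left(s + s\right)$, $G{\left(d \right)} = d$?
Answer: $i \sqrt{35747} \approx 189.07 i$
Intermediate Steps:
$M{\left(m,A \right)} = A m$
$f{\left(s \right)} = - 12 s^{2}$ ($f{\left(s \right)} = - 3 \left(s + s\right) \left(s + s\right) = - 3 \cdot 2 s 2 s = - 3 \cdot 4 s^{2} = - 12 s^{2}$)
$Q{\left(U \right)} = 1$ ($Q{\left(U \right)} = \frac{2 U}{2 U} = 2 U \frac{1}{2 U} = 1$)
$\sqrt{Q{\left(M{\left(-6,2 \right)} \right)} + f{\left(G{\left(-3 \right)} \right)} 331} = \sqrt{1 + - 12 \left(-3\right)^{2} \cdot 331} = \sqrt{1 + \left(-12\right) 9 \cdot 331} = \sqrt{1 - 35748} = \sqrt{-35747} = i \sqrt{35747}$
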